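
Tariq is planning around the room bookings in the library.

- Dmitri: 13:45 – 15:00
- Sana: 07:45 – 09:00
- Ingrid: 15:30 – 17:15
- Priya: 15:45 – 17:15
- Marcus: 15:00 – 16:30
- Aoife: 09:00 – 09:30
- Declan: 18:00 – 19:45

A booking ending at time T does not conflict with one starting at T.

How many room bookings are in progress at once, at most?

Sweep the timeline, counting +1 at each start and −1 at each end (ends before starts at a tie):
07:45 start Sana → 1
09:00 end Sana → 0
09:00 start Aoife → 1
09:30 end Aoife → 0
13:45 start Dmitri → 1
15:00 end Dmitri → 0
15:00 start Marcus → 1
15:30 start Ingrid → 2
15:45 start Priya → 3
16:30 end Marcus → 2
17:15 end Ingrid → 1
17:15 end Priya → 0
18:00 start Declan → 1
19:45 end Declan → 0
Peak is 3, at 15:45 (Ingrid, Marcus, Priya).

3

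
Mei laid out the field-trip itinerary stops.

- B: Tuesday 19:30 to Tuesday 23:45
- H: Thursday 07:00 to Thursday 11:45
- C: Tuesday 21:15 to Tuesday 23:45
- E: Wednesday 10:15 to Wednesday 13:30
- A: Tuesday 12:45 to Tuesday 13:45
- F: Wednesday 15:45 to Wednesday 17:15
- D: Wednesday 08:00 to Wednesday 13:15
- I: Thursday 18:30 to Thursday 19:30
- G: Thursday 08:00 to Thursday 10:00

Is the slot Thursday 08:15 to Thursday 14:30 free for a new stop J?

A: ends Tuesday 13:45 at or before J starts Thursday 08:15 → clear.
B: ends Tuesday 23:45 at or before J starts Thursday 08:15 → clear.
C: ends Tuesday 23:45 at or before J starts Thursday 08:15 → clear.
D: ends Wednesday 13:15 at or before J starts Thursday 08:15 → clear.
E: ends Wednesday 13:30 at or before J starts Thursday 08:15 → clear.
F: ends Wednesday 17:15 at or before J starts Thursday 08:15 → clear.
H: starts Thursday 07:00 before J ends Thursday 14:30, and ends Thursday 11:45 after J starts Thursday 08:15 → overlap.
G: starts Thursday 08:00 before J ends Thursday 14:30, and ends Thursday 10:00 after J starts Thursday 08:15 → overlap.
I: starts Thursday 18:30 at or after J ends Thursday 14:30 → clear.
J overlaps G, H.

No — it overlaps G, H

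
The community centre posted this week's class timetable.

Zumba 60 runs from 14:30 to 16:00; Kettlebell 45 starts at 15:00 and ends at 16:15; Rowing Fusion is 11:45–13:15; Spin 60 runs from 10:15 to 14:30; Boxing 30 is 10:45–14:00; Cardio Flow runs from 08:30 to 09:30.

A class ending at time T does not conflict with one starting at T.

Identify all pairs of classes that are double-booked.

Sorted by start: Cardio Flow, Spin 60, Boxing 30, Rowing Fusion, Zumba 60, Kettlebell 45.
Spin 60 starts after Cardio Flow ends; Cardio Flow is clear from here.
Boxing 30 starts before Spin 60 ends → Spin 60 and Boxing 30 overlap.
Rowing Fusion starts before Spin 60 ends → Spin 60 and Rowing Fusion overlap.
Zumba 60 starts exactly when Spin 60 ends (back-to-back, no overlap); Spin 60 is clear from here.
Rowing Fusion starts before Boxing 30 ends → Boxing 30 and Rowing Fusion overlap.
Zumba 60 starts after Boxing 30 ends; Boxing 30 is clear from here.
Zumba 60 starts after Rowing Fusion ends; Rowing Fusion is clear from here.
Kettlebell 45 starts before Zumba 60 ends → Zumba 60 and Kettlebell 45 overlap.

Boxing 30 & Rowing Fusion, Boxing 30 & Spin 60, Kettlebell 45 & Zumba 60, Rowing Fusion & Spin 60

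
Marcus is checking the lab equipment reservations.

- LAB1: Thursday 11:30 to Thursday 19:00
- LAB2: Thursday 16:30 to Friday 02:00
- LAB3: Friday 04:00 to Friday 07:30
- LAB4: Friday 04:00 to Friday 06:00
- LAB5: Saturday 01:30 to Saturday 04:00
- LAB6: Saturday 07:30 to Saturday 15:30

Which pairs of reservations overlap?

Check each pair: they overlap iff neither finishes before the other starts.
Sorted by start: LAB1, LAB2, LAB3, LAB4, LAB5, LAB6.
LAB2 starts before LAB1 ends → LAB1 and LAB2 overlap.
LAB3 starts after LAB1 ends, so nothing later overlaps LAB1 either.
LAB3 starts after LAB2 ends, so nothing later overlaps LAB2 either.
LAB4 starts before LAB3 ends → LAB3 and LAB4 overlap.
LAB5 starts after LAB3 ends, so nothing later overlaps LAB3 either.
LAB5 starts after LAB4 ends, so nothing later overlaps LAB4 either.
LAB6 starts after LAB5 ends.

LAB1 & LAB2, LAB3 & LAB4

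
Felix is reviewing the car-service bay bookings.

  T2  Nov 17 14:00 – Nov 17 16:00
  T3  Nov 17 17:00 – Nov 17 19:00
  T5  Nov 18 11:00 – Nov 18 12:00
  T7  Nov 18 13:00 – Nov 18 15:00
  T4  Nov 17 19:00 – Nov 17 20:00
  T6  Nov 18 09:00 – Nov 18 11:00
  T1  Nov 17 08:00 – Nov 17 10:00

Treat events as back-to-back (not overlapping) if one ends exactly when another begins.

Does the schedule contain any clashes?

Sorted by start: T1, T2, T3, T4, T6, T5, T7.
T2 starts after T1 ends; T1 is clear from here.
T3 starts after T2 ends; T2 is clear from here.
T4 starts exactly when T3 ends (back-to-back, no overlap); T3 is clear from here.
T6 starts after T4 ends; T4 is clear from here.
T5 starts exactly when T6 ends (back-to-back, no overlap); T6 is clear from here.
T7 starts after T5 ends.
Every pair is clear; the schedule has no overlaps.

No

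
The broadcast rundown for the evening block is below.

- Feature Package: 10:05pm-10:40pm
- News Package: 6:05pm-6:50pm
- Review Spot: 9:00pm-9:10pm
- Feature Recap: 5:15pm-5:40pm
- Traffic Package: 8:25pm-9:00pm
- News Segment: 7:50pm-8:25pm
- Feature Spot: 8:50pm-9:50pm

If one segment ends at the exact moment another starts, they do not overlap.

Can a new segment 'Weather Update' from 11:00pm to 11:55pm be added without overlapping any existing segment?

Yes — the slot is free

Feature Recap: ends 5:40pm at or before Weather Update starts 11:00pm → clear.
News Package: ends 6:50pm at or before Weather Update starts 11:00pm → clear.
News Segment: ends 8:25pm at or before Weather Update starts 11:00pm → clear.
Traffic Package: ends 9:00pm at or before Weather Update starts 11:00pm → clear.
Feature Spot: ends 9:50pm at or before Weather Update starts 11:00pm → clear.
Review Spot: ends 9:10pm at or before Weather Update starts 11:00pm → clear.
Feature Package: ends 10:40pm at or before Weather Update starts 11:00pm → clear.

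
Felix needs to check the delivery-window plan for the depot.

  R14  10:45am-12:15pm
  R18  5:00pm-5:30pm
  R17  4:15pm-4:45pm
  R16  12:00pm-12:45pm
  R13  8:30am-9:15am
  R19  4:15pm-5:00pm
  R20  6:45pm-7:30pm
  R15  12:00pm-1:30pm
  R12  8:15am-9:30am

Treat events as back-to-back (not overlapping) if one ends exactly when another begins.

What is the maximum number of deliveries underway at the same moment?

3

Sort all start/end points and keep a running count:
8:15am start R12 → 1
8:30am start R13 → 2
9:15am end R13 → 1
9:30am end R12 → 0
10:45am start R14 → 1
12:00pm start R15 → 2
12:00pm start R16 → 3
12:15pm end R14 → 2
12:45pm end R16 → 1
1:30pm end R15 → 0
4:15pm start R17 → 1
4:15pm start R19 → 2
4:45pm end R17 → 1
5:00pm end R19 → 0
5:00pm start R18 → 1
5:30pm end R18 → 0
6:45pm start R20 → 1
7:30pm end R20 → 0
Peak is 3, at 12:00pm (R14, R15, R16).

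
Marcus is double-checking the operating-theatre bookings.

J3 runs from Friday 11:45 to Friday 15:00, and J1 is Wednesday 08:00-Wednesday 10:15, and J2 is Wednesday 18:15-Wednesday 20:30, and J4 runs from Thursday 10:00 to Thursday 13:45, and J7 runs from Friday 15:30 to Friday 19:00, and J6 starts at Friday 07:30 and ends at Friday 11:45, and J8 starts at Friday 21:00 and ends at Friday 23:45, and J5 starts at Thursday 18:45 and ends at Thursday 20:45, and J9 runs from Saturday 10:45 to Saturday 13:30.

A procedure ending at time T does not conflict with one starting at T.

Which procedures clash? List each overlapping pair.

no conflicts

Sorted by start: J1, J2, J4, J5, J6, J3, J7, J8, J9.
J2 starts after J1 ends, so nothing later overlaps J1 either.
J4 starts after J2 ends, so nothing later overlaps J2 either.
J5 starts after J4 ends, so nothing later overlaps J4 either.
J6 starts after J5 ends, so nothing later overlaps J5 either.
J3 starts exactly when J6 ends (back-to-back, no overlap), so nothing later overlaps J6 either.
J7 starts after J3 ends, so nothing later overlaps J3 either.
J8 starts after J7 ends, so nothing later overlaps J7 either.
J9 starts after J8 ends.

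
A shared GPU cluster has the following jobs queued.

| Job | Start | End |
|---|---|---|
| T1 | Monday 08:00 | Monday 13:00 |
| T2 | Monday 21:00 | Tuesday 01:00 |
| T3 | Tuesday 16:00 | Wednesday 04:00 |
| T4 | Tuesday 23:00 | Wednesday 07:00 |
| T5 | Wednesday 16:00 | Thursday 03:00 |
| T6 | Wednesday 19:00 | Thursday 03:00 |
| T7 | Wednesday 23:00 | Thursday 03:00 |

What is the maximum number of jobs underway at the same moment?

Sweep the timeline, counting +1 at each start and −1 at each end (ends before starts at a tie):
Monday 08:00 start T1 → 1
Monday 13:00 end T1 → 0
Monday 21:00 start T2 → 1
Tuesday 01:00 end T2 → 0
Tuesday 16:00 start T3 → 1
Tuesday 23:00 start T4 → 2
Wednesday 04:00 end T3 → 1
Wednesday 07:00 end T4 → 0
Wednesday 16:00 start T5 → 1
Wednesday 19:00 start T6 → 2
Wednesday 23:00 start T7 → 3
Thursday 03:00 end T5 → 2
Thursday 03:00 end T6 → 1
Thursday 03:00 end T7 → 0
Peak is 3, at Wednesday 23:00 (T5, T6, T7).

3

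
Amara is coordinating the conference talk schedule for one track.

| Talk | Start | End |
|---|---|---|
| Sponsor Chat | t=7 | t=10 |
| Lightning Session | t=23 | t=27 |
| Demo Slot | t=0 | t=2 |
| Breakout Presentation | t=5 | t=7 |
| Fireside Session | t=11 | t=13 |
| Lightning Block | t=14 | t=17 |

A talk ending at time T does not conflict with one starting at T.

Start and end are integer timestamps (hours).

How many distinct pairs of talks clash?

0

Sorted by start: Demo Slot, Breakout Presentation, Sponsor Chat, Fireside Session, Lightning Block, Lightning Session.
Breakout Presentation starts after Demo Slot ends, so Demo Slot has no further overlaps.
Sponsor Chat starts exactly when Breakout Presentation ends (back-to-back, no overlap), so Breakout Presentation has no further overlaps.
Fireside Session starts after Sponsor Chat ends, so Sponsor Chat has no further overlaps.
Lightning Block starts after Fireside Session ends, so Fireside Session has no further overlaps.
Lightning Session starts after Lightning Block ends.
No pair overlaps.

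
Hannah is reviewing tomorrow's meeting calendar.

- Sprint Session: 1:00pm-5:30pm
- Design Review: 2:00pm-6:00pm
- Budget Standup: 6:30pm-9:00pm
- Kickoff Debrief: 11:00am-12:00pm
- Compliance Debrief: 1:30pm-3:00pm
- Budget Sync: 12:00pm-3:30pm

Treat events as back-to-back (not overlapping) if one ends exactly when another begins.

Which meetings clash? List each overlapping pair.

Budget Sync & Compliance Debrief, Budget Sync & Design Review, Budget Sync & Sprint Session, Compliance Debrief & Design Review, Compliance Debrief & Sprint Session, Design Review & Sprint Session

Check each pair: they overlap iff neither finishes before the other starts.
Sorted by start: Kickoff Debrief, Budget Sync, Sprint Session, Compliance Debrief, Design Review, Budget Standup.
Budget Sync starts exactly when Kickoff Debrief ends (back-to-back, no overlap), so nothing later overlaps Kickoff Debrief either.
Sprint Session starts before Budget Sync ends → Budget Sync and Sprint Session overlap.
Compliance Debrief starts before Budget Sync ends → Budget Sync and Compliance Debrief overlap.
Design Review starts before Budget Sync ends → Budget Sync and Design Review overlap.
Budget Standup starts after Budget Sync ends.
Compliance Debrief starts before Sprint Session ends → Sprint Session and Compliance Debrief overlap.
Design Review starts before Sprint Session ends → Sprint Session and Design Review overlap.
Budget Standup starts after Sprint Session ends.
Design Review starts before Compliance Debrief ends → Compliance Debrief and Design Review overlap.
Budget Standup starts after Compliance Debrief ends.
Budget Standup starts after Design Review ends.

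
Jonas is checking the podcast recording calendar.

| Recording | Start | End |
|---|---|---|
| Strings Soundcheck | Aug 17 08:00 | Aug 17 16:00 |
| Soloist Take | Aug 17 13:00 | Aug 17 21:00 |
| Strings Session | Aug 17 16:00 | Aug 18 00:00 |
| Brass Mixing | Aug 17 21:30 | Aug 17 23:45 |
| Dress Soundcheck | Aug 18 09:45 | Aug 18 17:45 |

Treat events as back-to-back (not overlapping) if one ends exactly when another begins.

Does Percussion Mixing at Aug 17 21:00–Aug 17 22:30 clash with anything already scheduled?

Yes — it overlaps Brass Mixing, Strings Session

Strings Soundcheck: ends Aug 17 16:00 at or before Percussion Mixing starts Aug 17 21:00 → clear.
Soloist Take: ends Aug 17 21:00 at or before Percussion Mixing starts Aug 17 21:00 → clear.
Strings Session: starts Aug 17 16:00 before Percussion Mixing ends Aug 17 22:30, and ends Aug 18 00:00 after Percussion Mixing starts Aug 17 21:00 → overlap.
Brass Mixing: starts Aug 17 21:30 before Percussion Mixing ends Aug 17 22:30, and ends Aug 17 23:45 after Percussion Mixing starts Aug 17 21:00 → overlap.
Dress Soundcheck: starts Aug 18 09:45 at or after Percussion Mixing ends Aug 17 22:30 → clear.
Percussion Mixing overlaps Strings Session, Brass Mixing.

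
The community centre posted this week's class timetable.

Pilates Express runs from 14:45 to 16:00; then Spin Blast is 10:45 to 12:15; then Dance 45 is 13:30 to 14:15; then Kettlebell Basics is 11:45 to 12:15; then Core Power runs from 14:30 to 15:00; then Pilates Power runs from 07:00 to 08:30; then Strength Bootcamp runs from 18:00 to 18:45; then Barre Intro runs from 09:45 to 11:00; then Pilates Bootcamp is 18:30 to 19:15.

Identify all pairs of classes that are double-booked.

Barre Intro & Spin Blast, Core Power & Pilates Express, Kettlebell Basics & Spin Blast, Pilates Bootcamp & Strength Bootcamp

Two intervals overlap when each starts before the other ends.
Sorted by start: Pilates Power, Barre Intro, Spin Blast, Kettlebell Basics, Dance 45, Core Power, Pilates Express, Strength Bootcamp, Pilates Bootcamp.
Barre Intro starts after Pilates Power ends; Pilates Power is clear from here.
Spin Blast starts before Barre Intro ends → Barre Intro and Spin Blast overlap.
Kettlebell Basics starts after Barre Intro ends; Barre Intro is clear from here.
Kettlebell Basics starts before Spin Blast ends → Spin Blast and Kettlebell Basics overlap.
Dance 45 starts after Spin Blast ends; Spin Blast is clear from here.
Dance 45 starts after Kettlebell Basics ends; Kettlebell Basics is clear from here.
Core Power starts after Dance 45 ends; Dance 45 is clear from here.
Pilates Express starts before Core Power ends → Core Power and Pilates Express overlap.
Strength Bootcamp starts after Core Power ends; Core Power is clear from here.
Strength Bootcamp starts after Pilates Express ends; Pilates Express is clear from here.
Pilates Bootcamp starts before Strength Bootcamp ends → Strength Bootcamp and Pilates Bootcamp overlap.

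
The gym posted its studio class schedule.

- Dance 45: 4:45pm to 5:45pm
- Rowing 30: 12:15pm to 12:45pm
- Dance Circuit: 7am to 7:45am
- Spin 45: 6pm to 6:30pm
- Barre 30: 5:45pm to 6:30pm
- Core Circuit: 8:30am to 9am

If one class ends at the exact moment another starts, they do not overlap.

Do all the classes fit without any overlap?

Two intervals overlap when each starts before the other ends.
Sorted by start: Dance Circuit, Core Circuit, Rowing 30, Dance 45, Barre 30, Spin 45.
Core Circuit starts after Dance Circuit ends; Dance Circuit is clear from here.
Rowing 30 starts after Core Circuit ends; Core Circuit is clear from here.
Dance 45 starts after Rowing 30 ends; Rowing 30 is clear from here.
Barre 30 starts exactly when Dance 45 ends (back-to-back, no overlap); Dance 45 is clear from here.
Spin 45 starts before Barre 30 ends → Barre 30 and Spin 45 overlap.
That's a conflict, so the schedule is not conflict-free.

No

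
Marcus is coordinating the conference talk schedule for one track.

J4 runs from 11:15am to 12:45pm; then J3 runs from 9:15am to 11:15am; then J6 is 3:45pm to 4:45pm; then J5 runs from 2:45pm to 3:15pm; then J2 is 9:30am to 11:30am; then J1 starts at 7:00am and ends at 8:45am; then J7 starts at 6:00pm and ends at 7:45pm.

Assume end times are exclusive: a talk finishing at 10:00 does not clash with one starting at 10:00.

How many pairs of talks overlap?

Two intervals overlap when each starts before the other ends.
Sorted by start: J1, J3, J2, J4, J5, J6, J7.
J3 starts after J1 ends; J1 is clear from here.
J2 starts before J3 ends → J3 and J2 overlap.
J4 starts exactly when J3 ends (back-to-back, no overlap); J3 is clear from here.
J4 starts before J2 ends → J2 and J4 overlap.
J5 starts after J2 ends; J2 is clear from here.
J5 starts after J4 ends; J4 is clear from here.
J6 starts after J5 ends; J5 is clear from here.
J7 starts after J6 ends.
Overlapping pairs: J2 & J3, J2 & J4 — 2 in total.

2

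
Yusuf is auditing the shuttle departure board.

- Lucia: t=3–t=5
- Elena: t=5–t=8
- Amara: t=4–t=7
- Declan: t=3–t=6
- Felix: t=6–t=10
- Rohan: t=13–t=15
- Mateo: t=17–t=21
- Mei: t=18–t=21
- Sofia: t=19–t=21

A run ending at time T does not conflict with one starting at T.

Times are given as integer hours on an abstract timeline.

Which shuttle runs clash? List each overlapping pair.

Sorted by start: Lucia, Declan, Amara, Elena, Felix, Rohan, Mateo, Mei, Sofia.
Declan starts before Lucia ends → Lucia and Declan overlap.
Amara starts before Lucia ends → Lucia and Amara overlap.
Elena starts exactly when Lucia ends (back-to-back, no overlap), so nothing later overlaps Lucia either.
Amara starts before Declan ends → Declan and Amara overlap.
Elena starts before Declan ends → Declan and Elena overlap.
Felix starts exactly when Declan ends (back-to-back, no overlap), so nothing later overlaps Declan either.
Elena starts before Amara ends → Amara and Elena overlap.
Felix starts before Amara ends → Amara and Felix overlap.
Rohan starts after Amara ends, so nothing later overlaps Amara either.
Felix starts before Elena ends → Elena and Felix overlap.
Rohan starts after Elena ends, so nothing later overlaps Elena either.
Rohan starts after Felix ends, so nothing later overlaps Felix either.
Mateo starts after Rohan ends, so nothing later overlaps Rohan either.
Mei starts before Mateo ends → Mateo and Mei overlap.
Sofia starts before Mateo ends → Mateo and Sofia overlap.
Sofia starts before Mei ends → Mei and Sofia overlap.

Amara & Declan, Amara & Elena, Amara & Felix, Amara & Lucia, Declan & Elena, Declan & Lucia, Elena & Felix, Mateo & Mei, Mateo & Sofia, Mei & Sofia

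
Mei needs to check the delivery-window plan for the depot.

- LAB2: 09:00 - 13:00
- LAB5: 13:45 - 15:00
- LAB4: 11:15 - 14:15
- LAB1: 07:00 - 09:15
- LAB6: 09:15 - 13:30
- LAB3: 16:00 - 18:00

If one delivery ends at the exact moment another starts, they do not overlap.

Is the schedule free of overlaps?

Check each pair: they overlap iff neither finishes before the other starts.
Sorted by start: LAB1, LAB2, LAB6, LAB4, LAB5, LAB3.
LAB2 starts before LAB1 ends → LAB1 and LAB2 overlap.
That's a conflict, so the schedule is not conflict-free.

No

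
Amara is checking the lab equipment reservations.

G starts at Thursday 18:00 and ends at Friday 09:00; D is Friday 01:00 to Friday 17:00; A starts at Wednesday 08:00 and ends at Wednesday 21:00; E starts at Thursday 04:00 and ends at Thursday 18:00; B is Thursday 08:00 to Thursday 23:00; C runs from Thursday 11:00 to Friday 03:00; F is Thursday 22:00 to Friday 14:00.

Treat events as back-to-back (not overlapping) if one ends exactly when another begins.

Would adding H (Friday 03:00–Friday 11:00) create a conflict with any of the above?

Yes — it overlaps D, F, G

A: ends Wednesday 21:00 at or before H starts Friday 03:00 → clear.
E: ends Thursday 18:00 at or before H starts Friday 03:00 → clear.
B: ends Thursday 23:00 at or before H starts Friday 03:00 → clear.
C: ends Friday 03:00 at or before H starts Friday 03:00 → clear.
G: starts Thursday 18:00 before H ends Friday 11:00, and ends Friday 09:00 after H starts Friday 03:00 → overlap.
F: starts Thursday 22:00 before H ends Friday 11:00, and ends Friday 14:00 after H starts Friday 03:00 → overlap.
D: starts Friday 01:00 before H ends Friday 11:00, and ends Friday 17:00 after H starts Friday 03:00 → overlap.
H overlaps D, F, G.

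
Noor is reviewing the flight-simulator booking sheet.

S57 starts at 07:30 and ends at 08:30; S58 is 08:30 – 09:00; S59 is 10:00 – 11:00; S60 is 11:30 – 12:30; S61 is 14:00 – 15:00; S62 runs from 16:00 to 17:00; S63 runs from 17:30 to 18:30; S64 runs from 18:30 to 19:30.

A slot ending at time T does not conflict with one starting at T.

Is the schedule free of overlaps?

Sorted by start: S57, S58, S59, S60, S61, S62, S63, S64.
S58 starts exactly when S57 ends (back-to-back, no overlap); S57 is clear from here.
S59 starts after S58 ends; S58 is clear from here.
S60 starts after S59 ends; S59 is clear from here.
S61 starts after S60 ends; S60 is clear from here.
S62 starts after S61 ends; S61 is clear from here.
S63 starts after S62 ends; S62 is clear from here.
S64 starts exactly when S63 ends (back-to-back, no overlap).
Every pair is clear; the schedule has no overlaps.

Yes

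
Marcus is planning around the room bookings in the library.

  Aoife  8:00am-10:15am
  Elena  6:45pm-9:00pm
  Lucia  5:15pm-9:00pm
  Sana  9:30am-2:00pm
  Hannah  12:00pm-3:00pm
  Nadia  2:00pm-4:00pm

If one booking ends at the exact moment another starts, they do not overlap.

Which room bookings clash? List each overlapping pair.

Aoife & Sana, Elena & Lucia, Hannah & Nadia, Hannah & Sana

Sorted by start: Aoife, Sana, Hannah, Nadia, Lucia, Elena.
Sana starts before Aoife ends → Aoife and Sana overlap.
Hannah starts after Aoife ends, so Aoife has no further overlaps.
Hannah starts before Sana ends → Sana and Hannah overlap.
Nadia starts exactly when Sana ends (back-to-back, no overlap), so Sana has no further overlaps.
Nadia starts before Hannah ends → Hannah and Nadia overlap.
Lucia starts after Hannah ends, so Hannah has no further overlaps.
Lucia starts after Nadia ends, so Nadia has no further overlaps.
Elena starts before Lucia ends → Lucia and Elena overlap.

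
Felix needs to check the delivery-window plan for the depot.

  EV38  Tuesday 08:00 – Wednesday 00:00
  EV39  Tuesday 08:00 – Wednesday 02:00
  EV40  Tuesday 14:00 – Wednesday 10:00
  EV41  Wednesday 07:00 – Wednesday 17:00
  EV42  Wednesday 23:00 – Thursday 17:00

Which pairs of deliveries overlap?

Sorted by start: EV38, EV39, EV40, EV41, EV42.
EV39 starts before EV38 ends → EV38 and EV39 overlap.
EV40 starts before EV38 ends → EV38 and EV40 overlap.
EV41 starts after EV38 ends, so EV38 has no further overlaps.
EV40 starts before EV39 ends → EV39 and EV40 overlap.
EV41 starts after EV39 ends, so EV39 has no further overlaps.
EV41 starts before EV40 ends → EV40 and EV41 overlap.
EV42 starts after EV40 ends.
EV42 starts after EV41 ends.

EV38 & EV39, EV38 & EV40, EV39 & EV40, EV40 & EV41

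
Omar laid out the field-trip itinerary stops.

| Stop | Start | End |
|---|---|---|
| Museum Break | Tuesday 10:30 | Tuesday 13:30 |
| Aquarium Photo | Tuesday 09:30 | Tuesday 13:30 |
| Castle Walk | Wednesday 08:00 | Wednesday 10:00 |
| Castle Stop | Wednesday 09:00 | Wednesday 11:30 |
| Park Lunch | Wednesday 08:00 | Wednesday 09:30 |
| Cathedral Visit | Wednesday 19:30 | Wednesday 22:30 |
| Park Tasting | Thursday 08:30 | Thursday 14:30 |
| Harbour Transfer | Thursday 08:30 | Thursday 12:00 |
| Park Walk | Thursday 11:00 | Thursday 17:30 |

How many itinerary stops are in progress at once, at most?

Sort all start/end points and keep a running count:
Tuesday 09:30 start Aquarium Photo → 1
Tuesday 10:30 start Museum Break → 2
Tuesday 13:30 end Aquarium Photo → 1
Tuesday 13:30 end Museum Break → 0
Wednesday 08:00 start Castle Walk → 1
Wednesday 08:00 start Park Lunch → 2
Wednesday 09:00 start Castle Stop → 3
Wednesday 09:30 end Park Lunch → 2
Wednesday 10:00 end Castle Walk → 1
Wednesday 11:30 end Castle Stop → 0
Wednesday 19:30 start Cathedral Visit → 1
Wednesday 22:30 end Cathedral Visit → 0
Thursday 08:30 start Harbour Transfer → 1
Thursday 08:30 start Park Tasting → 2
Thursday 11:00 start Park Walk → 3
Thursday 12:00 end Harbour Transfer → 2
Thursday 14:30 end Park Tasting → 1
Thursday 17:30 end Park Walk → 0
Peak is 3, at Wednesday 09:00 (Castle Stop, Castle Walk, Park Lunch).

3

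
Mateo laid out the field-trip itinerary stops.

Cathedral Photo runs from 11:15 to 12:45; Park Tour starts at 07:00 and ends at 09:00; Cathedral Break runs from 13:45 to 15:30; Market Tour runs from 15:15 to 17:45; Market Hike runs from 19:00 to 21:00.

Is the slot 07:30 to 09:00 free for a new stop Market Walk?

No — it overlaps Park Tour

Park Tour: starts 07:00 before Market Walk ends 09:00, and ends 09:00 after Market Walk starts 07:30 → overlap.
Cathedral Photo: starts 11:15 at or after Market Walk ends 09:00 → clear.
Cathedral Break: starts 13:45 at or after Market Walk ends 09:00 → clear.
Market Tour: starts 15:15 at or after Market Walk ends 09:00 → clear.
Market Hike: starts 19:00 at or after Market Walk ends 09:00 → clear.
Market Walk overlaps Park Tour.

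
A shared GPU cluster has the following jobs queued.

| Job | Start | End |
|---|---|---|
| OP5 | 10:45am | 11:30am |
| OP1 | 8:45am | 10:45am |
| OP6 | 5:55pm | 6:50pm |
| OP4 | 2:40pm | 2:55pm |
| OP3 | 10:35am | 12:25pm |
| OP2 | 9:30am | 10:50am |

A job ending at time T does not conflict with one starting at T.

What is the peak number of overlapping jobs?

Walk through starts and ends in time order (an end at T is processed before a start at T):
8:45am start OP1 → 1
9:30am start OP2 → 2
10:35am start OP3 → 3
10:45am end OP1 → 2
10:45am start OP5 → 3
10:50am end OP2 → 2
11:30am end OP5 → 1
12:25pm end OP3 → 0
2:40pm start OP4 → 1
2:55pm end OP4 → 0
5:55pm start OP6 → 1
6:50pm end OP6 → 0
Peak is 3, at 10:35am (OP1, OP2, OP3).

3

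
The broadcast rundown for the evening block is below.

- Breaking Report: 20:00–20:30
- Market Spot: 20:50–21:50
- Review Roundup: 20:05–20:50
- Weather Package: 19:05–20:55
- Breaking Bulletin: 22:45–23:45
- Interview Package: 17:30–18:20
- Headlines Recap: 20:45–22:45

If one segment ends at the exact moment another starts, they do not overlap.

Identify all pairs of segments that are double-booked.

Sorted by start: Interview Package, Weather Package, Breaking Report, Review Roundup, Headlines Recap, Market Spot, Breaking Bulletin.
Weather Package starts after Interview Package ends; Interview Package is clear from here.
Breaking Report starts before Weather Package ends → Weather Package and Breaking Report overlap.
Review Roundup starts before Weather Package ends → Weather Package and Review Roundup overlap.
Headlines Recap starts before Weather Package ends → Weather Package and Headlines Recap overlap.
Market Spot starts before Weather Package ends → Weather Package and Market Spot overlap.
Breaking Bulletin starts after Weather Package ends.
Review Roundup starts before Breaking Report ends → Breaking Report and Review Roundup overlap.
Headlines Recap starts after Breaking Report ends; Breaking Report is clear from here.
Headlines Recap starts before Review Roundup ends → Review Roundup and Headlines Recap overlap.
Market Spot starts exactly when Review Roundup ends (back-to-back, no overlap); Review Roundup is clear from here.
Market Spot starts before Headlines Recap ends → Headlines Recap and Market Spot overlap.
Breaking Bulletin starts exactly when Headlines Recap ends (back-to-back, no overlap).
Breaking Bulletin starts after Market Spot ends.

Breaking Report & Review Roundup, Breaking Report & Weather Package, Headlines Recap & Market Spot, Headlines Recap & Review Roundup, Headlines Recap & Weather Package, Market Spot & Weather Package, Review Roundup & Weather Package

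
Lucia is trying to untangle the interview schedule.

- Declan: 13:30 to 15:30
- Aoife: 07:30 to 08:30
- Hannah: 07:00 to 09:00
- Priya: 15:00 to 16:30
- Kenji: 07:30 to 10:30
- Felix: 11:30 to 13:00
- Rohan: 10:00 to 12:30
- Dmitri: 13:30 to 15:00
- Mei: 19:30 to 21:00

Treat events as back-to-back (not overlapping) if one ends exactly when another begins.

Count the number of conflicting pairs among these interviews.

Check each pair: they overlap iff neither finishes before the other starts.
Sorted by start: Hannah, Aoife, Kenji, Rohan, Felix, Dmitri, Declan, Priya, Mei.
Aoife starts before Hannah ends → Hannah and Aoife overlap.
Kenji starts before Hannah ends → Hannah and Kenji overlap.
Rohan starts after Hannah ends, so nothing later overlaps Hannah either.
Kenji starts before Aoife ends → Aoife and Kenji overlap.
Rohan starts after Aoife ends, so nothing later overlaps Aoife either.
Rohan starts before Kenji ends → Kenji and Rohan overlap.
Felix starts after Kenji ends, so nothing later overlaps Kenji either.
Felix starts before Rohan ends → Rohan and Felix overlap.
Dmitri starts after Rohan ends, so nothing later overlaps Rohan either.
Dmitri starts after Felix ends, so nothing later overlaps Felix either.
Declan starts before Dmitri ends → Dmitri and Declan overlap.
Priya starts exactly when Dmitri ends (back-to-back, no overlap), so nothing later overlaps Dmitri either.
Priya starts before Declan ends → Declan and Priya overlap.
Mei starts after Declan ends.
Mei starts after Priya ends.
Overlapping pairs: Aoife & Hannah, Aoife & Kenji, Declan & Dmitri, Declan & Priya, Felix & Rohan, Hannah & Kenji, Kenji & Rohan — 7 in total.

7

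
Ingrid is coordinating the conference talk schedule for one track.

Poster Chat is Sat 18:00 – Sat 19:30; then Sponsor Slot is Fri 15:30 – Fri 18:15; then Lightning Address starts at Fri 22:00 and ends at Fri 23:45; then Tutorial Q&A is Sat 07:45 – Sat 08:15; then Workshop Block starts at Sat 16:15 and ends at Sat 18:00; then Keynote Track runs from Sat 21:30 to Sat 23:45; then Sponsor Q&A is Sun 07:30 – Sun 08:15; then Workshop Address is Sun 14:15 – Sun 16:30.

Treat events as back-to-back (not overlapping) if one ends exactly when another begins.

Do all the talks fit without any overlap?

Two intervals overlap when each starts before the other ends.
Sorted by start: Sponsor Slot, Lightning Address, Tutorial Q&A, Workshop Block, Poster Chat, Keynote Track, Sponsor Q&A, Workshop Address.
Lightning Address starts after Sponsor Slot ends, so Sponsor Slot has no further overlaps.
Tutorial Q&A starts after Lightning Address ends, so Lightning Address has no further overlaps.
Workshop Block starts after Tutorial Q&A ends, so Tutorial Q&A has no further overlaps.
Poster Chat starts exactly when Workshop Block ends (back-to-back, no overlap), so Workshop Block has no further overlaps.
Keynote Track starts after Poster Chat ends, so Poster Chat has no further overlaps.
Sponsor Q&A starts after Keynote Track ends, so Keynote Track has no further overlaps.
Workshop Address starts after Sponsor Q&A ends.
Every pair is clear; the schedule has no overlaps.

Yes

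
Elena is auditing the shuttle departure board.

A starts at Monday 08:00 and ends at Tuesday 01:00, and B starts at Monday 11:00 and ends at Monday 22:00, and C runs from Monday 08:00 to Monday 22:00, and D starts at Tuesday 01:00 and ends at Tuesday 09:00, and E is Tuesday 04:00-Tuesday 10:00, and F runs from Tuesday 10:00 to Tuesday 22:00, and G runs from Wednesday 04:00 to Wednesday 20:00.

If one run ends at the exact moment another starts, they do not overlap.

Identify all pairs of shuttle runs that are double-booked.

A & B, A & C, B & C, D & E

Sorted by start: A, C, B, D, E, F, G.
C starts before A ends → A and C overlap.
B starts before A ends → A and B overlap.
D starts exactly when A ends (back-to-back, no overlap); A is clear from here.
B starts before C ends → C and B overlap.
D starts after C ends; C is clear from here.
D starts after B ends; B is clear from here.
E starts before D ends → D and E overlap.
F starts after D ends; D is clear from here.
F starts exactly when E ends (back-to-back, no overlap); E is clear from here.
G starts after F ends.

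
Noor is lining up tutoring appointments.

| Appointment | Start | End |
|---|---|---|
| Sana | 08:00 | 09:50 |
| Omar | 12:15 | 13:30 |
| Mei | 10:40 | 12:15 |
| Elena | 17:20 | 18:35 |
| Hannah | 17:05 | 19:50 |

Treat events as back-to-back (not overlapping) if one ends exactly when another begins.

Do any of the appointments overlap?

Sorted by start: Sana, Mei, Omar, Hannah, Elena.
Mei starts after Sana ends — done with Sana.
Omar starts exactly when Mei ends (back-to-back, no overlap) — done with Mei.
Hannah starts after Omar ends — done with Omar.
Elena starts before Hannah ends → Hannah and Elena overlap.
That's a conflict, so the schedule is not conflict-free.

Yes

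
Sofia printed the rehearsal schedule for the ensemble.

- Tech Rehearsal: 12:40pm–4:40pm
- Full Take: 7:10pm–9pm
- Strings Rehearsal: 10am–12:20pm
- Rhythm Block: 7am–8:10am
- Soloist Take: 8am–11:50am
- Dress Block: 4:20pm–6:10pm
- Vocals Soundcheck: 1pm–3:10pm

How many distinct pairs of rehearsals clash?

Two intervals overlap when each starts before the other ends.
Sorted by start: Rhythm Block, Soloist Take, Strings Rehearsal, Tech Rehearsal, Vocals Soundcheck, Dress Block, Full Take.
Soloist Take starts before Rhythm Block ends → Rhythm Block and Soloist Take overlap.
Strings Rehearsal starts after Rhythm Block ends, so Rhythm Block has no further overlaps.
Strings Rehearsal starts before Soloist Take ends → Soloist Take and Strings Rehearsal overlap.
Tech Rehearsal starts after Soloist Take ends, so Soloist Take has no further overlaps.
Tech Rehearsal starts after Strings Rehearsal ends, so Strings Rehearsal has no further overlaps.
Vocals Soundcheck starts before Tech Rehearsal ends → Tech Rehearsal and Vocals Soundcheck overlap.
Dress Block starts before Tech Rehearsal ends → Tech Rehearsal and Dress Block overlap.
Full Take starts after Tech Rehearsal ends.
Dress Block starts after Vocals Soundcheck ends, so Vocals Soundcheck has no further overlaps.
Full Take starts after Dress Block ends.
Overlapping pairs: Dress Block & Tech Rehearsal, Rhythm Block & Soloist Take, Soloist Take & Strings Rehearsal, Tech Rehearsal & Vocals Soundcheck — 4 in total.

4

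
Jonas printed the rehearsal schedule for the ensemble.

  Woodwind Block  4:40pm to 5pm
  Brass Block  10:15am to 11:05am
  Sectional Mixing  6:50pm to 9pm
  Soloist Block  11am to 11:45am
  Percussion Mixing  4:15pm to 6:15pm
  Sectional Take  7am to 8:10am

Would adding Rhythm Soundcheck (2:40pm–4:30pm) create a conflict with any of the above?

Sectional Take: ends 8:10am at or before Rhythm Soundcheck starts 2:40pm → clear.
Brass Block: ends 11:05am at or before Rhythm Soundcheck starts 2:40pm → clear.
Soloist Block: ends 11:45am at or before Rhythm Soundcheck starts 2:40pm → clear.
Percussion Mixing: starts 4:15pm before Rhythm Soundcheck ends 4:30pm, and ends 6:15pm after Rhythm Soundcheck starts 2:40pm → overlap.
Woodwind Block: starts 4:40pm at or after Rhythm Soundcheck ends 4:30pm → clear.
Sectional Mixing: starts 6:50pm at or after Rhythm Soundcheck ends 4:30pm → clear.
Rhythm Soundcheck overlaps Percussion Mixing.

Yes — it overlaps Percussion Mixing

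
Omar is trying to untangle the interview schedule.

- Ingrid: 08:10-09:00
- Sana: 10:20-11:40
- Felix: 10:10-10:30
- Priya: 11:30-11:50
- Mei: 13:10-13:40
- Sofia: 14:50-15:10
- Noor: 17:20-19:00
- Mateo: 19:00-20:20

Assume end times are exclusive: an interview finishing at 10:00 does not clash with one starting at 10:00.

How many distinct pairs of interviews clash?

2

Sorted by start: Ingrid, Felix, Sana, Priya, Mei, Sofia, Noor, Mateo.
Felix starts after Ingrid ends, so Ingrid has no further overlaps.
Sana starts before Felix ends → Felix and Sana overlap.
Priya starts after Felix ends, so Felix has no further overlaps.
Priya starts before Sana ends → Sana and Priya overlap.
Mei starts after Sana ends, so Sana has no further overlaps.
Mei starts after Priya ends, so Priya has no further overlaps.
Sofia starts after Mei ends, so Mei has no further overlaps.
Noor starts after Sofia ends, so Sofia has no further overlaps.
Mateo starts exactly when Noor ends (back-to-back, no overlap).
Overlapping pairs: Felix & Sana, Priya & Sana — 2 in total.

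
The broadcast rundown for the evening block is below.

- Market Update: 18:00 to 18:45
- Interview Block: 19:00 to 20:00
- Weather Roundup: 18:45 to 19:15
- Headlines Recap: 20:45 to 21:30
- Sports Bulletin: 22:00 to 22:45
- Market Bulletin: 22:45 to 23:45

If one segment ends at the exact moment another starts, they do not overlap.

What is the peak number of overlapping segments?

Sort all start/end points and keep a running count:
18:00 start Market Update → 1
18:45 end Market Update → 0
18:45 start Weather Roundup → 1
19:00 start Interview Block → 2
19:15 end Weather Roundup → 1
20:00 end Interview Block → 0
20:45 start Headlines Recap → 1
21:30 end Headlines Recap → 0
22:00 start Sports Bulletin → 1
22:45 end Sports Bulletin → 0
22:45 start Market Bulletin → 1
23:45 end Market Bulletin → 0
Peak is 2, at 19:00 (Interview Block, Weather Roundup).

2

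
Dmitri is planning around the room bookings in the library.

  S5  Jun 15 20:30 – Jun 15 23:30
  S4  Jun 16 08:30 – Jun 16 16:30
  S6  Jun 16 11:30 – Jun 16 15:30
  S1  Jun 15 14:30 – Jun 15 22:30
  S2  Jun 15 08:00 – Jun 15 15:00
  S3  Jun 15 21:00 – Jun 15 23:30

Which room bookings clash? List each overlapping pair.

Sorted by start: S2, S1, S5, S3, S4, S6.
S1 starts before S2 ends → S2 and S1 overlap.
S5 starts after S2 ends, so nothing later overlaps S2 either.
S5 starts before S1 ends → S1 and S5 overlap.
S3 starts before S1 ends → S1 and S3 overlap.
S4 starts after S1 ends, so nothing later overlaps S1 either.
S3 starts before S5 ends → S5 and S3 overlap.
S4 starts after S5 ends, so nothing later overlaps S5 either.
S4 starts after S3 ends, so nothing later overlaps S3 either.
S6 starts before S4 ends → S4 and S6 overlap.

S1 & S2, S1 & S3, S1 & S5, S3 & S5, S4 & S6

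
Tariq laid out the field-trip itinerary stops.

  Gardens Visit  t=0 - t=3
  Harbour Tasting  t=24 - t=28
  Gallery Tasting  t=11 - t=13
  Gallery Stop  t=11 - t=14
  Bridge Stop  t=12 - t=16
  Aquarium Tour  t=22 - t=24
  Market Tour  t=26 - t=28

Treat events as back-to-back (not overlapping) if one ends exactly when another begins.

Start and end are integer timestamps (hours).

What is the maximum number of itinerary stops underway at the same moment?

Sort all start/end points and keep a running count:
t=0 start Gardens Visit → 1
t=3 end Gardens Visit → 0
t=11 start Gallery Stop → 1
t=11 start Gallery Tasting → 2
t=12 start Bridge Stop → 3
t=13 end Gallery Tasting → 2
t=14 end Gallery Stop → 1
t=16 end Bridge Stop → 0
t=22 start Aquarium Tour → 1
t=24 end Aquarium Tour → 0
t=24 start Harbour Tasting → 1
t=26 start Market Tour → 2
t=28 end Harbour Tasting → 1
t=28 end Market Tour → 0
Peak is 3, at t=12 (Bridge Stop, Gallery Stop, Gallery Tasting).

3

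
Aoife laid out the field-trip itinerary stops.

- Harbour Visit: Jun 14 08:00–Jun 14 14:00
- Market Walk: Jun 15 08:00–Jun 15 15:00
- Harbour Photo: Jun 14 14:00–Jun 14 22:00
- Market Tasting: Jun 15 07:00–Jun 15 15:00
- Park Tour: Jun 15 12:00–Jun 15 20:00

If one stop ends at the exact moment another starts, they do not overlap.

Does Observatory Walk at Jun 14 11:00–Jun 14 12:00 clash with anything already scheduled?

Harbour Visit: starts Jun 14 08:00 before Observatory Walk ends Jun 14 12:00, and ends Jun 14 14:00 after Observatory Walk starts Jun 14 11:00 → overlap.
Harbour Photo: starts Jun 14 14:00 at or after Observatory Walk ends Jun 14 12:00 → clear.
Market Tasting: starts Jun 15 07:00 at or after Observatory Walk ends Jun 14 12:00 → clear.
Market Walk: starts Jun 15 08:00 at or after Observatory Walk ends Jun 14 12:00 → clear.
Park Tour: starts Jun 15 12:00 at or after Observatory Walk ends Jun 14 12:00 → clear.
Observatory Walk overlaps Harbour Visit.

Yes — it overlaps Harbour Visit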